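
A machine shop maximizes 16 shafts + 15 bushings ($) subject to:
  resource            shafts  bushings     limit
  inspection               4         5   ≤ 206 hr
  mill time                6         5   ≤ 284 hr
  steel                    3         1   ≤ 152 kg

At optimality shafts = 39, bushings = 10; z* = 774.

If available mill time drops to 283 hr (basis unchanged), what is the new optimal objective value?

Check each constraint at x*: inspection 206/206 (tight); mill time 284/284 (tight); steel 127/152 (slack 25).
Since steel is not tight, its dual is 0.
Dual feasibility on the basic columns requires 4·y_inspection + 6·y_mill time = 16, 5·y_inspection + 5·y_mill time = 15.
Solving: y_inspection = 1, y_mill time = 2.
Δz = y_mill time·Δb = 2 × (-1) = -2, so new z* = 774 − 2 = 772.

772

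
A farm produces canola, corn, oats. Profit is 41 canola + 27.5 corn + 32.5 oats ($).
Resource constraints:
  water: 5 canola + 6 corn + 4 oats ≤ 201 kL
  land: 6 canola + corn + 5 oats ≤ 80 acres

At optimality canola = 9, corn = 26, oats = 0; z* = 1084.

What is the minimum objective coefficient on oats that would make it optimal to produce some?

At the optimum: water uses 201 of 201 (binding); land uses 80 of 80 (binding).
Dual feasibility on the basic columns requires 5·y_water + 6·y_land = 41, 6·y_water + 1·y_land = 27.5.
→ y_water = 4 and y_land = 3.5.
oats enters the basis when its profit ≥ yᵀa₃ = 4·4 + 3.5·5 = 33.5.

33.5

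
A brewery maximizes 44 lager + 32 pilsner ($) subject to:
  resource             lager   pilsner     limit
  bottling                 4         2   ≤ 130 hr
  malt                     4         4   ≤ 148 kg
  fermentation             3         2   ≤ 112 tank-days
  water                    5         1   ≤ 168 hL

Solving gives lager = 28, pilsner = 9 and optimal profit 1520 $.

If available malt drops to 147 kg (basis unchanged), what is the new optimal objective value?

At the optimum: bottling uses 130 of 130 (binding); malt uses 148 of 148 (binding); fermentation uses 102 of 112 (slack = 10); water uses 149 of 168 (slack = 19).
Slack constraints have shadow price 0 (complementary slackness).
Dual feasibility on the basic columns requires 4·y_bottling + 4·y_malt = 44, 2·y_bottling + 4·y_malt = 32.
→ y_bottling = 6 and y_malt = 5.
Δz = y_malt·Δb = 5 × (-1) = -5, so new z* = 1520 − 5 = 1515.

1515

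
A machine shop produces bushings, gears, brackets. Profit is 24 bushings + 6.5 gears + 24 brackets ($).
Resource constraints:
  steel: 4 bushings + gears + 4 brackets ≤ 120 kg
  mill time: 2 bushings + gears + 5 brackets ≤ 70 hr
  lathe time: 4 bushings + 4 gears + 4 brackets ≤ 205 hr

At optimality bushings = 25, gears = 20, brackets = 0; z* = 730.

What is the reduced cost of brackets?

At the optimum: steel uses 120 of 120 (binding); mill time uses 70 of 70 (binding); lathe time uses 180 of 205 (slack = 25).
Since lathe time is not tight, its dual is 0.
Dual feasibility on the basic columns requires 4·y_steel + 2·y_mill time = 24, 1·y_steel + 1·y_mill time = 6.5.
This yields shadow prices y_steel = 5.5, y_mill time = 1.
Reduced cost of brackets: c₃ − yᵀa₃ = 24 − (5.5·4 + 1·5) = 24 − 27 = -3.

-3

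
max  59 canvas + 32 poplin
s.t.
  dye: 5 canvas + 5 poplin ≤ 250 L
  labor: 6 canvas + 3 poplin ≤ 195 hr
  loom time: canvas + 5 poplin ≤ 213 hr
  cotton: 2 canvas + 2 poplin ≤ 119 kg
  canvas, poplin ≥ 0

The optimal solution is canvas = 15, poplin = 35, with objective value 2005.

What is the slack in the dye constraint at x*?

0

dye used = 5·15 + 5·35 = 250; slack = 250 − 250 = 0.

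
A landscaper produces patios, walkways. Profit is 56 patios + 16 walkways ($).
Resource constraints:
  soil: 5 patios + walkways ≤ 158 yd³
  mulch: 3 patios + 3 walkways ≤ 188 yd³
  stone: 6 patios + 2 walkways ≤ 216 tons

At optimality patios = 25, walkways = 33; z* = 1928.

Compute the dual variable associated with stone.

Check each constraint at x*: soil 158/158 (tight); mulch 174/188 (slack 14); stone 216/216 (tight).
Since mulch is not tight, its dual is 0.
From A_Bᵀ y = c: 5·y_soil + 6·y_stone = 56; 1·y_soil + 2·y_stone = 16.
This yields shadow prices y_soil = 4, y_stone = 6.
Shadow price of stone = 6.

6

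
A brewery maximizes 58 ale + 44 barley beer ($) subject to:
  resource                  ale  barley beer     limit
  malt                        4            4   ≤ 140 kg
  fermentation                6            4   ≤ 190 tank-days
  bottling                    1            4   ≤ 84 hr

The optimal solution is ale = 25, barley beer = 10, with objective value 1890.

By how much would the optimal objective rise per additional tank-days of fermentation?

7

At the optimum: malt uses 140 of 140 (binding); fermentation uses 190 of 190 (binding); bottling uses 65 of 84 (slack = 19).
By complementary slackness, y = 0 for the non-binding constraint.
From A_Bᵀ y = c: 4·y_malt + 6·y_fermentation = 58; 4·y_malt + 4·y_fermentation = 44.
Solving: y_malt = 4, y_fermentation = 7.
Shadow price of fermentation = 7.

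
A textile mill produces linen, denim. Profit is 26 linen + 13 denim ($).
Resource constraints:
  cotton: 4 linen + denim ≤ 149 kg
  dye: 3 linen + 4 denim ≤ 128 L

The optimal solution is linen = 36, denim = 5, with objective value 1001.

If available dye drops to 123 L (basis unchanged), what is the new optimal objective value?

Check each constraint at x*: cotton 149/149 (tight); dye 128/128 (tight).
Dual feasibility on the basic columns requires 4·y_cotton + 3·y_dye = 26, 1·y_cotton + 4·y_dye = 13.
Solving: y_cotton = 5, y_dye = 2.
Δz = y_dye·Δb = 2 × (-5) = -10, so new z* = 1001 − 10 = 991.

991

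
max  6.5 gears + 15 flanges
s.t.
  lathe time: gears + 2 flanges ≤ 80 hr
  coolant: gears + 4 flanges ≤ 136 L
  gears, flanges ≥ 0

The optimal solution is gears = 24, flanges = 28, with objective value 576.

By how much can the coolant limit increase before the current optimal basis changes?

24

Binding constraints: lathe time, coolant. The basis is B = [[1,2],[1,4]] with det 2.
Per unit increase in coolant, x* moves by d = (-1, 0.5).
The basis stays optimal until gears reaches 0; allowable increase = 24 L.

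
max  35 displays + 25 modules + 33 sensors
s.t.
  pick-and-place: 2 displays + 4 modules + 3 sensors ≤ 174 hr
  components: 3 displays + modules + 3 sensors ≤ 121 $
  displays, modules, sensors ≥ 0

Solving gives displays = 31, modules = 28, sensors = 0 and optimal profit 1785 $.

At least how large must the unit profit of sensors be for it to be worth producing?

39

At the optimum: pick-and-place uses 174 of 174 (binding); components uses 121 of 121 (binding).
Dual feasibility on the basic columns requires 2·y_pick-and-place + 3·y_components = 35, 4·y_pick-and-place + 1·y_components = 25.
→ y_pick-and-place = 4 and y_components = 9.
sensors enters the basis when its profit ≥ yᵀa₃ = 4·3 + 9·3 = 39.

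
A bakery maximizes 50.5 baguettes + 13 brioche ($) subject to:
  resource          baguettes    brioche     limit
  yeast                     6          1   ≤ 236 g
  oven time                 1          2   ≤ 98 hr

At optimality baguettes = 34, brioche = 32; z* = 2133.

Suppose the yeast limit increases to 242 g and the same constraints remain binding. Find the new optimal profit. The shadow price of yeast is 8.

Δb = 6, so new z* = 2133 + (8)·(6) = 2133 + 48 = 2181.

2181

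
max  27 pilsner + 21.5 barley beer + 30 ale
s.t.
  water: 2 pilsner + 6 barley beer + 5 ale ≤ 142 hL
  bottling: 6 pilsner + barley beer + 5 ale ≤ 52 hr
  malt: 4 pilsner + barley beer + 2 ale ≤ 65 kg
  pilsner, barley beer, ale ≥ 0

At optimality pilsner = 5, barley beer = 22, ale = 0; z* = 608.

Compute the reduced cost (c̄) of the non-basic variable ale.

At the optimum: water uses 142 of 142 (binding); bottling uses 52 of 52 (binding); malt uses 42 of 65 (slack = 23).
Since malt is not tight, its dual is 0.
Dual feasibility on the basic columns requires 2·y_water + 6·y_bottling = 27, 6·y_water + 1·y_bottling = 21.5.
Solving: y_water = 3, y_bottling = 3.5.
Reduced cost of ale: c₃ − yᵀa₃ = 30 − (3·5 + 3.5·5) = 30 − 32.5 = -2.5.

-2.5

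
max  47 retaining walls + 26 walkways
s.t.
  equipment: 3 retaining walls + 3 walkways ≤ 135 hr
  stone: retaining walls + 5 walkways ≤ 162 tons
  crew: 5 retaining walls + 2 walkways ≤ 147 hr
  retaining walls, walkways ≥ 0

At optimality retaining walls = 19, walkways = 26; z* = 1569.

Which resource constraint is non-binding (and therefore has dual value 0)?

equipment: 135/135 (binding)
stone: 149/162 (slack 13)
crew: 147/147 (binding)
By complementary slackness, a constraint with positive slack has shadow price 0 → stone.

stone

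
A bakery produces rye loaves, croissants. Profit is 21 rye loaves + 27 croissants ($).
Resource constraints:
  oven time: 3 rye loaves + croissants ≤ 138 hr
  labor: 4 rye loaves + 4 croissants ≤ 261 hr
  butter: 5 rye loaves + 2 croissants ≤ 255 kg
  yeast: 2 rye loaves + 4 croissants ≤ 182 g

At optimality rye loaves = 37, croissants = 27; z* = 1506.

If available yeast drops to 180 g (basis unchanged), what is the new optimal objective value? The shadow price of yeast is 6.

1494

Δb = -2, so new z* = 1506 + (6)·(-2) = 1506 − 12 = 1494.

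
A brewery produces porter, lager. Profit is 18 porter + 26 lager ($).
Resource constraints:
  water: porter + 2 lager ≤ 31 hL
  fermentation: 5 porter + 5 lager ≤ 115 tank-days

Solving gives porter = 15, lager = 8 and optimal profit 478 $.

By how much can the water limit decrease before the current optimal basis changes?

8

Binding constraints: water, fermentation. The basis is B = [[1,2],[5,5]] with det -5.
Per unit decrease in water, x* moves by d = (1, -1).
The basis stays optimal until lager reaches 0; allowable decrease = 8 hL.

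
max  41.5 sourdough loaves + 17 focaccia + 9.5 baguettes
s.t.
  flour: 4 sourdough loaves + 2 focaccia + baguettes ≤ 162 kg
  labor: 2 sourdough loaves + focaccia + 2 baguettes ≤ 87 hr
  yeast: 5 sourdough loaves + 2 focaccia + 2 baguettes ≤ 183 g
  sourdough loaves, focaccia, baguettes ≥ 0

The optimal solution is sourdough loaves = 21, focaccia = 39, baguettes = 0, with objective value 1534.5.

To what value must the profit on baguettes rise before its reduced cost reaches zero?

At the optimum: flour uses 162 of 162 (binding); labor uses 81 of 87 (slack = 6); yeast uses 183 of 183 (binding).
Slack constraints have shadow price 0 (complementary slackness).
Dual feasibility on the basic columns requires 4·y_flour + 5·y_yeast = 41.5, 2·y_flour + 2·y_yeast = 17.
Solving: y_flour = 1, y_yeast = 7.5.
baguettes enters the basis when its profit ≥ yᵀa₃ = 1·1 + 7.5·2 = 16.

16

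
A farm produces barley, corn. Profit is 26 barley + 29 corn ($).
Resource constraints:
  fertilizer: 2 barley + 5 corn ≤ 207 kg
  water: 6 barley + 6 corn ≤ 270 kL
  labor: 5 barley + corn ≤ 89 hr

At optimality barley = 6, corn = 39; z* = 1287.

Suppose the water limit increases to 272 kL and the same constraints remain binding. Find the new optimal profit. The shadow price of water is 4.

Δb = 2, so new z* = 1287 + (4)·(2) = 1287 + 8 = 1295.

1295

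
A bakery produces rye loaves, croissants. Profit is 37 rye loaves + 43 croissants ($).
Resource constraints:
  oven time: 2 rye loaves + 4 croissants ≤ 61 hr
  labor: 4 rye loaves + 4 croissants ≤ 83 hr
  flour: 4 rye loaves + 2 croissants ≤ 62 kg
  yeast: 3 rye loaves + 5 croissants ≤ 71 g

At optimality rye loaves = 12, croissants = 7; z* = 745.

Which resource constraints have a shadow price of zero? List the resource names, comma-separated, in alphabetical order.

labor, oven time

oven time: 52/61 (slack 9)
labor: 76/83 (slack 7)
flour: 62/62 (binding)
yeast: 71/71 (binding)
By complementary slackness, a constraint with positive slack has shadow price 0 → labor, oven time.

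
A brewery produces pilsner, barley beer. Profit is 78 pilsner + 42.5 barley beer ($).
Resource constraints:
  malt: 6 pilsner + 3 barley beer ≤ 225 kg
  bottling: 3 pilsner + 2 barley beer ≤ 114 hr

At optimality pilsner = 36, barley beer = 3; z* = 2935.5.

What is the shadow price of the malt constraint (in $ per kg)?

9.5

Check each constraint at x*: malt 225/225 (tight); bottling 114/114 (tight).
From A_Bᵀ y = c: 6·y_malt + 3·y_bottling = 78; 3·y_malt + 2·y_bottling = 42.5.
This yields shadow prices y_malt = 9.5, y_bottling = 7.
Shadow price of malt = 9.5.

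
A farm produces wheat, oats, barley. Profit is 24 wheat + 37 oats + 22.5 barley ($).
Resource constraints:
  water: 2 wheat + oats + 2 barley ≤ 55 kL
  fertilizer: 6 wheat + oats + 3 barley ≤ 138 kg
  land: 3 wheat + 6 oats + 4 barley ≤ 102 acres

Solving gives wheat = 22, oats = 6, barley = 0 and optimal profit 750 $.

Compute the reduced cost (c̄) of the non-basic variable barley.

-4.5

Check each constraint at x*: water 50/55 (slack 5); fertilizer 138/138 (tight); land 102/102 (tight).
Since water is not tight, its dual is 0.
Dual feasibility on the basic columns requires 6·y_fertilizer + 3·y_land = 24, 1·y_fertilizer + 6·y_land = 37.
Solving: y_fertilizer = 1, y_land = 6.
Reduced cost of barley: c₃ − yᵀa₃ = 22.5 − (1·3 + 6·4) = 22.5 − 27 = -4.5.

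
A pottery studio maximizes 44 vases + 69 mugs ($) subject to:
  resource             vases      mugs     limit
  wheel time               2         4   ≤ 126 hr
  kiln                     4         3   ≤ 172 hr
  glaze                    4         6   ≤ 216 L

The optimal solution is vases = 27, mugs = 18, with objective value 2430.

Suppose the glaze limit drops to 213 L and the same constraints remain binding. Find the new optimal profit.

Binding: wheel time and glaze. Non-binding: kiln (10 unused).
By complementary slackness, y = 0 for the non-binding constraint.
Dual feasibility on the basic columns requires 2·y_wheel time + 4·y_glaze = 44, 4·y_wheel time + 6·y_glaze = 69.
→ y_wheel time = 3 and y_glaze = 9.5.
Δz = y_glaze·Δb = 9.5 × (-3) = -28.5, so new z* = 2430 − 28.5 = 2401.5.

2401.5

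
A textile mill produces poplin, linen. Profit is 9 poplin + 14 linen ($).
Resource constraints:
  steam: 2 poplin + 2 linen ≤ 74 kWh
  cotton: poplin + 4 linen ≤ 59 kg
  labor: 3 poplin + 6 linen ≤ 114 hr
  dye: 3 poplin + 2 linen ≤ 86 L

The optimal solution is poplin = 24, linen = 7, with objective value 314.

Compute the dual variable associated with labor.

2

Check each constraint at x*: steam 62/74 (slack 12); cotton 52/59 (slack 7); labor 114/114 (tight); dye 86/86 (tight).
By complementary slackness, y = 0 for the non-binding constraints.
Dual feasibility on the basic columns requires 3·y_labor + 3·y_dye = 9, 6·y_labor + 2·y_dye = 14.
→ y_labor = 2 and y_dye = 1.
Shadow price of labor = 2.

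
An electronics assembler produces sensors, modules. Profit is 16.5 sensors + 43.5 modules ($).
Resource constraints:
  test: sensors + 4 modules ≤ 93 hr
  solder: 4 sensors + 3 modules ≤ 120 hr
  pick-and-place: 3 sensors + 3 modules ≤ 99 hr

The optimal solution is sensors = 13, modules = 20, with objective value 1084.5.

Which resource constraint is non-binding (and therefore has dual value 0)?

solder

test: 93/93 (binding)
solder: 112/120 (slack 8)
pick-and-place: 99/99 (binding)
By complementary slackness, a constraint with positive slack has shadow price 0 → solder.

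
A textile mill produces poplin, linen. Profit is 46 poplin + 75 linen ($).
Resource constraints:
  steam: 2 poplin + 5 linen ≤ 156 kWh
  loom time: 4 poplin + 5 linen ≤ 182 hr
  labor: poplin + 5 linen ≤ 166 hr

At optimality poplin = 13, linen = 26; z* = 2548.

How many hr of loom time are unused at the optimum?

0

loom time used = 4·13 + 5·26 = 182; slack = 182 − 182 = 0.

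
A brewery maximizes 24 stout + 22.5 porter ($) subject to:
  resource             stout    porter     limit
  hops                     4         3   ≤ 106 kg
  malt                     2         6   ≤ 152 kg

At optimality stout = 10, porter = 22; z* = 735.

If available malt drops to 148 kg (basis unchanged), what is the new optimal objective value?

At the optimum: hops uses 106 of 106 (binding); malt uses 152 of 152 (binding).
Dual feasibility on the basic columns requires 4·y_hops + 2·y_malt = 24, 3·y_hops + 6·y_malt = 22.5.
This yields shadow prices y_hops = 5.5, y_malt = 1.
Δz = y_malt·Δb = 1 × (-4) = -4, so new z* = 735 − 4 = 731.

731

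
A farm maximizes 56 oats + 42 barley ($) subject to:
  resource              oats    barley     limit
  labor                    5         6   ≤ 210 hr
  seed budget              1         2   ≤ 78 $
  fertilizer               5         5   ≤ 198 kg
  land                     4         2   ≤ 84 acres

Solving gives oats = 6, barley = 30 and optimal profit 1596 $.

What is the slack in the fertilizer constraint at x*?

18

fertilizer used = 5·6 + 5·30 = 180; slack = 198 − 180 = 18.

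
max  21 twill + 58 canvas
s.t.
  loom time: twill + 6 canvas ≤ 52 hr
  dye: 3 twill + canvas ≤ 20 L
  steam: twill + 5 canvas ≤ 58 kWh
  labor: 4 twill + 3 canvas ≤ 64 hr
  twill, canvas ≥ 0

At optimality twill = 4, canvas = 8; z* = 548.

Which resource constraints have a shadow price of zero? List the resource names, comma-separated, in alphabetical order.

labor, steam

loom time: 52/52 (binding)
dye: 20/20 (binding)
steam: 44/58 (slack 14)
labor: 40/64 (slack 24)
By complementary slackness, a constraint with positive slack has shadow price 0 → labor, steam.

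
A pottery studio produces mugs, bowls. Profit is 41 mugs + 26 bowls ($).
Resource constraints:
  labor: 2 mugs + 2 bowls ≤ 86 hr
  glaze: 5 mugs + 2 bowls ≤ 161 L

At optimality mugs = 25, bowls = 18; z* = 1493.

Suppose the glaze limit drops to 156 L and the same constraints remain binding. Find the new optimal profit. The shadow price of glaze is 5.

Δb = -5, so new z* = 1493 + (5)·(-5) = 1493 − 25 = 1468.

1468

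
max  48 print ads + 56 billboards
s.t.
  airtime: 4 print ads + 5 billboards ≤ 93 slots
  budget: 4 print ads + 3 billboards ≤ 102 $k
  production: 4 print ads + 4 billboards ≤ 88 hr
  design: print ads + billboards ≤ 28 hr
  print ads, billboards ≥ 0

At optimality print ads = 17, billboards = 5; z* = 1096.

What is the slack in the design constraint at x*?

6

design used = 1·17 + 1·5 = 22; slack = 28 − 22 = 6.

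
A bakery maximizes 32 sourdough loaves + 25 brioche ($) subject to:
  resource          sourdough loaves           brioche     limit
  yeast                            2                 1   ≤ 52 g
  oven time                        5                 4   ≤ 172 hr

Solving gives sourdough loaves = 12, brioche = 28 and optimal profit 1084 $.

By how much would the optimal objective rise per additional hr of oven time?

Both yeast and oven time are binding at x*.
Dual feasibility on the basic columns requires 2·y_yeast + 5·y_oven time = 32, 1·y_yeast + 4·y_oven time = 25.
→ y_yeast = 1 and y_oven time = 6.
Shadow price of oven time = 6.

6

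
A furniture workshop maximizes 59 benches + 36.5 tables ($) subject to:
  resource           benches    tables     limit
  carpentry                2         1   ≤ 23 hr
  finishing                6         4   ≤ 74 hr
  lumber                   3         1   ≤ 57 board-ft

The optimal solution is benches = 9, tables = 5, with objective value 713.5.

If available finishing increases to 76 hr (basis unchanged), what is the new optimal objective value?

727.5

Binding: carpentry and finishing. Non-binding: lumber (25 unused).
Slack constraints have shadow price 0 (complementary slackness).
The binding rows give the dual system: 2·y_carpentry + 6·y_finishing = 59 and 1·y_carpentry + 4·y_finishing = 36.5.
This yields shadow prices y_carpentry = 8.5, y_finishing = 7.
Δz = y_finishing·Δb = 7 × (2) = 14, so new z* = 713.5 + 14 = 727.5.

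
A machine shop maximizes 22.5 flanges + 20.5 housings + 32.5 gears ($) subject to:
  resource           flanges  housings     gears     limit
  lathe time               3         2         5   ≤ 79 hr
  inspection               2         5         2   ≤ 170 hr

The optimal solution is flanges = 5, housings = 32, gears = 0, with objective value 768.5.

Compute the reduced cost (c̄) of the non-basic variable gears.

-3

Check each constraint at x*: lathe time 79/79 (tight); inspection 170/170 (tight).
The binding rows give the dual system: 3·y_lathe time + 2·y_inspection = 22.5 and 2·y_lathe time + 5·y_inspection = 20.5.
Solving: y_lathe time = 6.5, y_inspection = 1.5.
Reduced cost of gears: c₃ − yᵀa₃ = 32.5 − (6.5·5 + 1.5·2) = 32.5 − 35.5 = -3.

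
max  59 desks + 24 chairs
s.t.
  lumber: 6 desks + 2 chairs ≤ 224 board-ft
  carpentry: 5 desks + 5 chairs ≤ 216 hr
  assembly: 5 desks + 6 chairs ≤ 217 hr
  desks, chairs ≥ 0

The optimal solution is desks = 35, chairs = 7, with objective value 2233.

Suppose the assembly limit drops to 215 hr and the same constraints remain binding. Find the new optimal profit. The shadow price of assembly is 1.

Δb = -2, so new z* = 2233 + (1)·(-2) = 2233 − 2 = 2231.

2231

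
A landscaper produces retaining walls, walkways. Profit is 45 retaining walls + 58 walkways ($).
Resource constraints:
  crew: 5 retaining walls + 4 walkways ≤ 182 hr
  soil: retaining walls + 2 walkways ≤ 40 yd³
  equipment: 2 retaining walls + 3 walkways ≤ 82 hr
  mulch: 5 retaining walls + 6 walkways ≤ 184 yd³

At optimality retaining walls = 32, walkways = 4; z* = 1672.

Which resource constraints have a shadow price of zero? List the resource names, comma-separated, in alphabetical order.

crew: 176/182 (slack 6)
soil: 40/40 (binding)
equipment: 76/82 (slack 6)
mulch: 184/184 (binding)
By complementary slackness, a constraint with positive slack has shadow price 0 → crew, equipment.

crew, equipment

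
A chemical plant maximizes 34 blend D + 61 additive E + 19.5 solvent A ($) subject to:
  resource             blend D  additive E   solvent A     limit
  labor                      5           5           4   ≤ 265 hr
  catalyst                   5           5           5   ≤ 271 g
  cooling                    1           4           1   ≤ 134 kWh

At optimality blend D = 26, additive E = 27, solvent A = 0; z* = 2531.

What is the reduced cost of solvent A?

Check each constraint at x*: labor 265/265 (tight); catalyst 265/271 (slack 6); cooling 134/134 (tight).
By complementary slackness, y = 0 for the non-binding constraint.
Dual feasibility on the basic columns requires 5·y_labor + 1·y_cooling = 34, 5·y_labor + 4·y_cooling = 61.
Solving: y_labor = 5, y_cooling = 9.
Reduced cost of solvent A: c₃ − yᵀa₃ = 19.5 − (5·4 + 9·1) = 19.5 − 29 = -9.5.

-9.5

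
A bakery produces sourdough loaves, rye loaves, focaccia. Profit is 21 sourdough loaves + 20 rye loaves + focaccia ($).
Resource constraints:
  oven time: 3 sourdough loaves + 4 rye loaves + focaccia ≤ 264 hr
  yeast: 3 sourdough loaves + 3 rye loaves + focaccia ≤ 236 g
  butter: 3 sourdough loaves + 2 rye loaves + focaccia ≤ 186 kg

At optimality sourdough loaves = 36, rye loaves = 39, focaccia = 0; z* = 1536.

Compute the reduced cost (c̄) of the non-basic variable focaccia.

Check each constraint at x*: oven time 264/264 (tight); yeast 225/236 (slack 11); butter 186/186 (tight).
Since yeast is not tight, its dual is 0.
The binding rows give the dual system: 3·y_oven time + 3·y_butter = 21 and 4·y_oven time + 2·y_butter = 20.
This yields shadow prices y_oven time = 3, y_butter = 4.
Reduced cost of focaccia: c₃ − yᵀa₃ = 1 − (3·1 + 4·1) = 1 − 7 = -6.

-6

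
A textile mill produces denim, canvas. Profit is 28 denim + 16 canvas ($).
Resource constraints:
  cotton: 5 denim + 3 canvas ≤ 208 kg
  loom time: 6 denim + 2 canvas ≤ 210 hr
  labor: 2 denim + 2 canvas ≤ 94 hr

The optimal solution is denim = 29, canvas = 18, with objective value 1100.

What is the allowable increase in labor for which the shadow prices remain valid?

Binding constraints: loom time, labor. The basis is B = [[6,2],[2,2]] with det 8.
Per unit increase in labor, x* moves by d = (-0.25, 0.75).
The basis stays optimal until cotton becomes binding; allowable increase = 9 hr.

9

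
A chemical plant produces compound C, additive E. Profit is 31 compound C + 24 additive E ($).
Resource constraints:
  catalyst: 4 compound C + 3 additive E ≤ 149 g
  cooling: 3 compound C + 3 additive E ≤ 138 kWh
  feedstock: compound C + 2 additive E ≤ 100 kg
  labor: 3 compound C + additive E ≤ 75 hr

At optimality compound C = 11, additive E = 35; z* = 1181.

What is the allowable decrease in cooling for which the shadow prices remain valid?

4.2

Binding constraints: catalyst, cooling. The basis is B = [[4,3],[3,3]] with det 3.
Per unit decrease in cooling, x* moves by d = (1, -1.3333).
The basis stays optimal until labor becomes binding; allowable decrease = 4.2 kWh.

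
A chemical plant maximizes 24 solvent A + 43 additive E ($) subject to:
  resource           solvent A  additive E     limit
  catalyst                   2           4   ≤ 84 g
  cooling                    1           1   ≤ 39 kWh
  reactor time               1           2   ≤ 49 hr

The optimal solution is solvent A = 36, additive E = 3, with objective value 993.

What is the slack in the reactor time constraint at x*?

reactor time used = 1·36 + 2·3 = 42; slack = 49 − 42 = 7.

7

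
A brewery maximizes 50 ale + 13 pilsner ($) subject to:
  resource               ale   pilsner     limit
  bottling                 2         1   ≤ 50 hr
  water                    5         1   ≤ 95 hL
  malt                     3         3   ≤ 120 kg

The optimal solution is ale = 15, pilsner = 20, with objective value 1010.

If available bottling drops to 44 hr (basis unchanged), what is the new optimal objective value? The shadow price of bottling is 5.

980

Δb = -6, so new z* = 1010 + (5)·(-6) = 1010 − 30 = 980.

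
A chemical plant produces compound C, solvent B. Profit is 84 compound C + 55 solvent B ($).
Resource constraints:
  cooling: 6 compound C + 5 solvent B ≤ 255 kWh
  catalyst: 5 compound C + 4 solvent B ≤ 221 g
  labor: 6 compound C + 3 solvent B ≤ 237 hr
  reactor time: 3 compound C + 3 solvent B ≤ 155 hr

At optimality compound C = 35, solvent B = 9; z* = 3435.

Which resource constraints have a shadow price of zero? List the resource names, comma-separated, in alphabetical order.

catalyst, reactor time

cooling: 255/255 (binding)
catalyst: 211/221 (slack 10)
labor: 237/237 (binding)
reactor time: 132/155 (slack 23)
By complementary slackness, a constraint with positive slack has shadow price 0 → catalyst, reactor time.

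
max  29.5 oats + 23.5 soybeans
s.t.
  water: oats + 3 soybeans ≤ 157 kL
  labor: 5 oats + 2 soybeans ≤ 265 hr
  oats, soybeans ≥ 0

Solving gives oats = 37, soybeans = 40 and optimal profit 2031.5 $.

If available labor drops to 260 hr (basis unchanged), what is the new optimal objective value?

2006.5

Both water and labor are binding at x*.
Dual feasibility on the basic columns requires 1·y_water + 5·y_labor = 29.5, 3·y_water + 2·y_labor = 23.5.
Solving: y_water = 4.5, y_labor = 5.
Δz = y_labor·Δb = 5 × (-5) = -25, so new z* = 2031.5 − 25 = 2006.5.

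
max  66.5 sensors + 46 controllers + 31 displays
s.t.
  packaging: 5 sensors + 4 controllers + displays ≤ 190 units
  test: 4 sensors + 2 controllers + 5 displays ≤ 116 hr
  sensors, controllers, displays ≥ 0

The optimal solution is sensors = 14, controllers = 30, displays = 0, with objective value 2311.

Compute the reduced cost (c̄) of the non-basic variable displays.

-7.5

Both packaging and test are binding at x*.
Dual feasibility on the basic columns requires 5·y_packaging + 4·y_test = 66.5, 4·y_packaging + 2·y_test = 46.
Solving: y_packaging = 8.5, y_test = 6.
Reduced cost of displays: c₃ − yᵀa₃ = 31 − (8.5·1 + 6·5) = 31 − 38.5 = -7.5.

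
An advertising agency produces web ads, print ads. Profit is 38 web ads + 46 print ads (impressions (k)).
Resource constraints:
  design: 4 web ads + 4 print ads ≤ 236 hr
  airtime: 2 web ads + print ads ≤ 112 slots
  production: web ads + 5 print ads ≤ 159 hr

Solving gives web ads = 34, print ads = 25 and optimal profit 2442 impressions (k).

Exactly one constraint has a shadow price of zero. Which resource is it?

design: 236/236 (binding)
airtime: 93/112 (slack 19)
production: 159/159 (binding)
By complementary slackness, a constraint with positive slack has shadow price 0 → airtime.

airtime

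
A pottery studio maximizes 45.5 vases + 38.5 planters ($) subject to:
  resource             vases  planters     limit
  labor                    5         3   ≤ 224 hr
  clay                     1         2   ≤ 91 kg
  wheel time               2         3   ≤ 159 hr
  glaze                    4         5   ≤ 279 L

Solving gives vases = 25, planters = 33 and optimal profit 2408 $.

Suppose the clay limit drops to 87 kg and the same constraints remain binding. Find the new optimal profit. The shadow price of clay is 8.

2376

Δb = -4, so new z* = 2408 + (8)·(-4) = 2408 − 32 = 2376.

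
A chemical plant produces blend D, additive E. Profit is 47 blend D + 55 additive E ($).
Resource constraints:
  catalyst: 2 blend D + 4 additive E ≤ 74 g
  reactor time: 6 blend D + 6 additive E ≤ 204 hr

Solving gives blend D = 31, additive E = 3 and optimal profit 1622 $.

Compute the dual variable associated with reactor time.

Both catalyst and reactor time are binding at x*.
The binding rows give the dual system: 2·y_catalyst + 6·y_reactor time = 47 and 4·y_catalyst + 6·y_reactor time = 55.
→ y_catalyst = 4 and y_reactor time = 6.5.
Shadow price of reactor time = 6.5.

6.5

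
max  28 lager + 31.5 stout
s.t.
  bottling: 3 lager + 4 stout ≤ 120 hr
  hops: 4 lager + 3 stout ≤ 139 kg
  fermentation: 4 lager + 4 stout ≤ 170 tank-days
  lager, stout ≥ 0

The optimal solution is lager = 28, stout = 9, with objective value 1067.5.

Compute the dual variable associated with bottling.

Check each constraint at x*: bottling 120/120 (tight); hops 139/139 (tight); fermentation 148/170 (slack 22).
By complementary slackness, y = 0 for the non-binding constraint.
The binding rows give the dual system: 3·y_bottling + 4·y_hops = 28 and 4·y_bottling + 3·y_hops = 31.5.
This yields shadow prices y_bottling = 6, y_hops = 2.5.
Shadow price of bottling = 6.

6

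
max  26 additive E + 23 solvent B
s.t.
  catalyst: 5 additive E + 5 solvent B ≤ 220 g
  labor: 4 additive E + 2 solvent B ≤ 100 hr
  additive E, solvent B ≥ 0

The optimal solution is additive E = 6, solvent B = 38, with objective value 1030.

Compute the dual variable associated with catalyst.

At the optimum: catalyst uses 220 of 220 (binding); labor uses 100 of 100 (binding).
The binding rows give the dual system: 5·y_catalyst + 4·y_labor = 26 and 5·y_catalyst + 2·y_labor = 23.
This yields shadow prices y_catalyst = 4, y_labor = 1.5.
Shadow price of catalyst = 4.

4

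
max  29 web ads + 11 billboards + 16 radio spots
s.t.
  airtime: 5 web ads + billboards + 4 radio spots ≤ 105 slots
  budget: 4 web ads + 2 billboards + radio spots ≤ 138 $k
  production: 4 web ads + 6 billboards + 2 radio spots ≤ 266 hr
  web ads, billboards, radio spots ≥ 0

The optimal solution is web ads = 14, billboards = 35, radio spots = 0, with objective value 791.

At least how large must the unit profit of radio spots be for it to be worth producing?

At the optimum: airtime uses 105 of 105 (binding); budget uses 126 of 138 (slack = 12); production uses 266 of 266 (binding).
Since budget is not tight, its dual is 0.
Dual feasibility on the basic columns requires 5·y_airtime + 4·y_production = 29, 1·y_airtime + 6·y_production = 11.
This yields shadow prices y_airtime = 5, y_production = 1.
radio spots enters the basis when its profit ≥ yᵀa₃ = 5·4 + 1·2 = 22.

22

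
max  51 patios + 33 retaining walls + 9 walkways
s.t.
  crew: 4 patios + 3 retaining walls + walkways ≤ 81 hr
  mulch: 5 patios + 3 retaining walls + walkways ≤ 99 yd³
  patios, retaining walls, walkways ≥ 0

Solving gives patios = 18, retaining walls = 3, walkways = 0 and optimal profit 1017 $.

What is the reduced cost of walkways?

Both crew and mulch are binding at x*.
The binding rows give the dual system: 4·y_crew + 5·y_mulch = 51 and 3·y_crew + 3·y_mulch = 33.
→ y_crew = 4 and y_mulch = 7.
Reduced cost of walkways: c₃ − yᵀa₃ = 9 − (4·1 + 7·1) = 9 − 11 = -2.

-2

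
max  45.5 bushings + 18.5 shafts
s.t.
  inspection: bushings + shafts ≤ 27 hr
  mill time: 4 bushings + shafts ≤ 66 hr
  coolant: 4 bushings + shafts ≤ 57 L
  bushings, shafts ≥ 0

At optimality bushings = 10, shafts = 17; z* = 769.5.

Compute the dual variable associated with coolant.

9

Check each constraint at x*: inspection 27/27 (tight); mill time 57/66 (slack 9); coolant 57/57 (tight).
Slack constraints have shadow price 0 (complementary slackness).
From A_Bᵀ y = c: 1·y_inspection + 4·y_coolant = 45.5; 1·y_inspection + 1·y_coolant = 18.5.
Solving: y_inspection = 9.5, y_coolant = 9.
Shadow price of coolant = 9.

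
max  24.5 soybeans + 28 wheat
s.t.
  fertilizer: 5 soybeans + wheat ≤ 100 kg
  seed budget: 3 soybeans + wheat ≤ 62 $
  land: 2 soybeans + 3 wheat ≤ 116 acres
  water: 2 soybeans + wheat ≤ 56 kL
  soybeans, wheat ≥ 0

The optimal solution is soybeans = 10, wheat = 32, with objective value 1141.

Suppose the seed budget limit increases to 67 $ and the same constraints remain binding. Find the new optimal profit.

At the optimum: fertilizer uses 82 of 100 (slack = 18); seed budget uses 62 of 62 (binding); land uses 116 of 116 (binding); water uses 52 of 56 (slack = 4).
Slack constraints have shadow price 0 (complementary slackness).
From A_Bᵀ y = c: 3·y_seed budget + 2·y_land = 24.5; 1·y_seed budget + 3·y_land = 28.
Solving: y_seed budget = 2.5, y_land = 8.5.
Δz = y_seed budget·Δb = 2.5 × (5) = 12.5, so new z* = 1141 + 12.5 = 1153.5.

1153.5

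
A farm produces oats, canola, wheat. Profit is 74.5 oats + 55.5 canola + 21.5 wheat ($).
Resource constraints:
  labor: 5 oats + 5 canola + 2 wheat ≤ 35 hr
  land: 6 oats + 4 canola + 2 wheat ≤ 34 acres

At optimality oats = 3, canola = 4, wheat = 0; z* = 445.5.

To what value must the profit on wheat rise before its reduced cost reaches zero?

26

At the optimum: labor uses 35 of 35 (binding); land uses 34 of 34 (binding).
Dual feasibility on the basic columns requires 5·y_labor + 6·y_land = 74.5, 5·y_labor + 4·y_land = 55.5.
→ y_labor = 3.5 and y_land = 9.5.
wheat enters the basis when its profit ≥ yᵀa₃ = 3.5·2 + 9.5·2 = 26.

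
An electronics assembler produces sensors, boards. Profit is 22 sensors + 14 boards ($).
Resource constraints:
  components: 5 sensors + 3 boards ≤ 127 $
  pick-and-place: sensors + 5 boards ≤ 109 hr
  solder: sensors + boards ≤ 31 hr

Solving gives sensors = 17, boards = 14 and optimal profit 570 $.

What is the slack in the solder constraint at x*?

solder used = 1·17 + 1·14 = 31; slack = 31 − 31 = 0.

0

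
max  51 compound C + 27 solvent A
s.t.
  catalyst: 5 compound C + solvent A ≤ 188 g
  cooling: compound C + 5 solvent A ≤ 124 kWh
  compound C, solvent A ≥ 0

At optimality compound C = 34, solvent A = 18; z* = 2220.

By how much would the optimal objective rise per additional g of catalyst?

Check each constraint at x*: catalyst 188/188 (tight); cooling 124/124 (tight).
The binding rows give the dual system: 5·y_catalyst + 1·y_cooling = 51 and 1·y_catalyst + 5·y_cooling = 27.
→ y_catalyst = 9.5 and y_cooling = 3.5.
Shadow price of catalyst = 9.5.

9.5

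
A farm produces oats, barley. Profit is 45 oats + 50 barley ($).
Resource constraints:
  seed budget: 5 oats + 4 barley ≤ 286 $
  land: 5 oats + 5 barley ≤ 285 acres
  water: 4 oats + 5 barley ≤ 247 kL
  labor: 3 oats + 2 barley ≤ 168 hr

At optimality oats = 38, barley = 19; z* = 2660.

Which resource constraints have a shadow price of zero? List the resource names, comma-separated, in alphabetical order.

seed budget: 266/286 (slack 20)
land: 285/285 (binding)
water: 247/247 (binding)
labor: 152/168 (slack 16)
By complementary slackness, a constraint with positive slack has shadow price 0 → labor, seed budget.

labor, seed budget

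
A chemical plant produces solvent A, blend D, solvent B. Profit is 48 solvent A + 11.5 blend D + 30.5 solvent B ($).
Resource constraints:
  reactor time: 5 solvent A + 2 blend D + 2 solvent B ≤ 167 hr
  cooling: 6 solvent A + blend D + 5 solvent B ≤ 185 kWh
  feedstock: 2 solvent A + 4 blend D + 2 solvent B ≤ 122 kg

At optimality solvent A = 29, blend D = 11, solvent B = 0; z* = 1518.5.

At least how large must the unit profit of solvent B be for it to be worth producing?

Check each constraint at x*: reactor time 167/167 (tight); cooling 185/185 (tight); feedstock 102/122 (slack 20).
Since feedstock is not tight, its dual is 0.
From A_Bᵀ y = c: 5·y_reactor time + 6·y_cooling = 48; 2·y_reactor time + 1·y_cooling = 11.5.
→ y_reactor time = 3 and y_cooling = 5.5.
solvent B enters the basis when its profit ≥ yᵀa₃ = 3·2 + 5.5·5 = 33.5.

33.5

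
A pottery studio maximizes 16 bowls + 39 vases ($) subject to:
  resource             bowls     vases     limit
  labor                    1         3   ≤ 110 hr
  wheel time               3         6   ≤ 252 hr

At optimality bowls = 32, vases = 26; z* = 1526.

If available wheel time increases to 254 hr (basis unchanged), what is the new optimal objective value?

1532

Both labor and wheel time are binding at x*.
The binding rows give the dual system: 1·y_labor + 3·y_wheel time = 16 and 3·y_labor + 6·y_wheel time = 39.
→ y_labor = 7 and y_wheel time = 3.
Δz = y_wheel time·Δb = 3 × (2) = 6, so new z* = 1526 + 6 = 1532.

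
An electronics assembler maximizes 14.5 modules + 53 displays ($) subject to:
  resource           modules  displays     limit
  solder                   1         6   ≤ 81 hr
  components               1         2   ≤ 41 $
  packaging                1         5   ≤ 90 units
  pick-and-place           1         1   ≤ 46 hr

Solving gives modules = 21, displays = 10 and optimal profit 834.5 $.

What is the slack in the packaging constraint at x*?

19

packaging used = 1·21 + 5·10 = 71; slack = 90 − 71 = 19.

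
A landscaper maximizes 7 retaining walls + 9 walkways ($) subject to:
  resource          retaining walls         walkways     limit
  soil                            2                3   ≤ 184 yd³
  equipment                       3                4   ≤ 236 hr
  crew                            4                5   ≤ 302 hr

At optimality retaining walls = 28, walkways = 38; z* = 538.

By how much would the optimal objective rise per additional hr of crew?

1

Check each constraint at x*: soil 170/184 (slack 14); equipment 236/236 (tight); crew 302/302 (tight).
Slack constraints have shadow price 0 (complementary slackness).
From A_Bᵀ y = c: 3·y_equipment + 4·y_crew = 7; 4·y_equipment + 5·y_crew = 9.
Solving: y_equipment = 1, y_crew = 1.
Shadow price of crew = 1.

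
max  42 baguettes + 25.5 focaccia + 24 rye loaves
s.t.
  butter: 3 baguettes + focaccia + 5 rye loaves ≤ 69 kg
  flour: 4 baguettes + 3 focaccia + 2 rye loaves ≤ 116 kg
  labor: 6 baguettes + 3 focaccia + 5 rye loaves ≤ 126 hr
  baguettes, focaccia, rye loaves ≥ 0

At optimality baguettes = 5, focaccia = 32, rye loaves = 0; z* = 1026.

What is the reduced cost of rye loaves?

Check each constraint at x*: butter 47/69 (slack 22); flour 116/116 (tight); labor 126/126 (tight).
Slack constraints have shadow price 0 (complementary slackness).
The binding rows give the dual system: 4·y_flour + 6·y_labor = 42 and 3·y_flour + 3·y_labor = 25.5.
Solving: y_flour = 4.5, y_labor = 4.
Reduced cost of rye loaves: c₃ − yᵀa₃ = 24 − (4.5·2 + 4·5) = 24 − 29 = -5.

-5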